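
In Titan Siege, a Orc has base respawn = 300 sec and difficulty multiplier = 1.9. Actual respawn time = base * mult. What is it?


Respawn time = base * multiplier
= 300 * 1.9
= 570.0 seconds

570.0 seconds


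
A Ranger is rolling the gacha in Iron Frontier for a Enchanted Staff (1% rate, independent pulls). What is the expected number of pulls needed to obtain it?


Expected pulls for a geometric distribution = 1/p = 100 / rate%
= 100 / 1
= 100.0

100.0 pulls


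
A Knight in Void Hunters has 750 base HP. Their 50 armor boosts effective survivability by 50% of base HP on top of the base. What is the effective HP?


EHP = 750 * (1 + 50/100)
= 750 * (1 + 0.5)
= 750 * 1.5
= 1125.0

1125.0 EHP


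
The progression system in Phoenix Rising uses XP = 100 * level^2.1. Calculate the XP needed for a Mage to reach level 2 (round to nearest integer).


XP = 100 * level^2.1
Substitute level = 2:
XP = 100 * 2^2.1
= 100 * 4.2871
= 429

429 XP


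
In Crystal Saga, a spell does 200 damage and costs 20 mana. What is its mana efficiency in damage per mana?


Efficiency = damage / mana
= 200 / 20
= 10.00

10.00 dmg/mana


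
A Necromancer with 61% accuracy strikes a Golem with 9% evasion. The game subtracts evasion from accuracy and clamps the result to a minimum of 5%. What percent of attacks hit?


accuracy - evasion = 61 - 9 = 52
Apply floor: max(52, 5) = 52
Hit chance = 52%

52%


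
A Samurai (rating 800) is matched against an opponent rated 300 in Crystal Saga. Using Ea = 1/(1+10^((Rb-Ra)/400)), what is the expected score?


Elo expected score: Ea = 1/(1 + 10^((Rb-Ra)/400))
Rb - Ra = 300 - 800 = -500
(Rb-Ra)/400 = -500/400 = -1.25
10^-1.25 = 0.056234
Ea = 1/(1 + 0.056234) = 1/1.056234 = 0.9468

0.9468


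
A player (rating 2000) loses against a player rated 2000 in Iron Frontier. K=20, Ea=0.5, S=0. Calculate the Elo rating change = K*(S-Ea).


Elo update: delta = K * (S - Ea), where S = 0 (loses)
S - Ea = 0 - 0.5 = -0.5
Rating change = 20 * -0.5
= -10.00

-10.00 rating points


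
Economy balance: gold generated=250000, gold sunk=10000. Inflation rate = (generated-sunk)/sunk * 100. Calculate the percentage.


Net gold = 250000 - 10000 = 240000
Inflation rate = net / sunk * 100 = 240000 / 10000 * 100
= 24.0 * 100
= 2400.00%

2400.00%


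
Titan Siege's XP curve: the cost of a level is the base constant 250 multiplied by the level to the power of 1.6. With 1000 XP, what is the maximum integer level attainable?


XP = 250 * level^1.6, so level = (XP / 250)^(1/1.6)
= (1000 / 250)^(1/1.6)
= 4.0^0.625
= 2.3784
Floor: level = 2

level 2


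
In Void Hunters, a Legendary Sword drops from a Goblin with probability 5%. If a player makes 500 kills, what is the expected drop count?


Expected drops = kills * (drop_rate / 100)
= 500 * (5 / 100)
= 500 * 0.05
= 25.0

25.0 drops


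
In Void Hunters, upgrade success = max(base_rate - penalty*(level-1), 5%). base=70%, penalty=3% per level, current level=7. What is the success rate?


raw_rate = 70 - 3 * (7 - 1)
= 70 - 3 * 6
= 70 - 18
= 52
Apply floor: max(52, 5) = 52%

52%


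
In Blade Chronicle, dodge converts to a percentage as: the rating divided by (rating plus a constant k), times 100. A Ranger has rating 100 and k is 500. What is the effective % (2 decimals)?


effective% = rating / (rating + k) * 100
= 100 / (100 + 500) * 100
= 100 / 600 * 100
= 0.166667 * 100
= 16.67%

16.67%


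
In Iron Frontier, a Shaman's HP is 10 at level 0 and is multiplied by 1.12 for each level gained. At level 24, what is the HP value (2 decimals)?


value = base * growth^level
= 10 * 1.12^24
= 10 * 15.178629
= 151.79

151.79 HP


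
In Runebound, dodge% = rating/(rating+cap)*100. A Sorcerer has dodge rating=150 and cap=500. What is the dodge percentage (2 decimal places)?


dodge% = 150 / (150 + 500) * 100
= 150 / 650 * 100
= 0.230769 * 100
= 23.08%

23.08%


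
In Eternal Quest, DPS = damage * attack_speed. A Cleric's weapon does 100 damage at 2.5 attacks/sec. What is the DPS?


DPS = damage * attack_speed
= 100 * 2.5
= 250.0

250.0 DPS


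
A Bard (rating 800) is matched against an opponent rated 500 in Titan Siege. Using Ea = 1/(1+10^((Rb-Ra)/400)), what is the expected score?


Elo expected score: Ea = 1/(1 + 10^((Rb-Ra)/400))
Rb - Ra = 500 - 800 = -300
(Rb-Ra)/400 = -300/400 = -0.75
10^-0.75 = 0.177828
Ea = 1/(1 + 0.177828) = 1/1.177828 = 0.8490

0.8490


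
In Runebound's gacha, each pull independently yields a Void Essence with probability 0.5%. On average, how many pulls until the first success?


Expected pulls for a geometric distribution = 1/p = 100 / rate%
= 100 / 0.5
= 200.0

200.0 pulls


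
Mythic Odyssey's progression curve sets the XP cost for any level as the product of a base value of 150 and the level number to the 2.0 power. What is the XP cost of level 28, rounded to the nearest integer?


XP = 150 * level^2.0
Substitute level = 28:
XP = 150 * 28^2.0
= 150 * 784.0
= 117600

117600 XP


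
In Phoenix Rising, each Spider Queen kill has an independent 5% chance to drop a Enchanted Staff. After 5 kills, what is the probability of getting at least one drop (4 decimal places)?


P(at least one) = 1 - P(none) = 1 - (1-p)^n
p = 5/100 = 0.05
1 - p = 0.95
(1 - p)^5 = 0.95^5 = 0.773781
P(at least one) = 1 - 0.773781 = 0.2262

0.2262


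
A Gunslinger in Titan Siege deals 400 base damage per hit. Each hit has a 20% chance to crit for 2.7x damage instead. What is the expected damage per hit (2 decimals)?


E[dmg] = base * (1 + crit_chance * (crit_mult - 1))
cc as decimal = 20/100 = 0.2
cm - 1 = 2.7 - 1 = 1.7
Bonus factor = 0.2 * 1.7 = 0.34
Total multiplier = 1 + 0.34 = 1.34
Expected damage = 400 * 1.34 = 536.00

536.00 damage


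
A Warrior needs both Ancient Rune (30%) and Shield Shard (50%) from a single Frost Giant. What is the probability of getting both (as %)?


For independent events, P(both) = P(A) * P(B)
= 30% * 50%
= 1500 / 100 %
= 15.0%

15.0%


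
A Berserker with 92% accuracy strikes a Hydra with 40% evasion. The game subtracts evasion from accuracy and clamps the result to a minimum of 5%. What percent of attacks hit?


accuracy - evasion = 92 - 40 = 52
Apply floor: max(52, 5) = 52
Hit chance = 52%

52%


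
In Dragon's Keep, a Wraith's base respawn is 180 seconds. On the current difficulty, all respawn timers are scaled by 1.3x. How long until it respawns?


Respawn time = base * multiplier
= 180 * 1.3
= 234.0 seconds

234.0 seconds


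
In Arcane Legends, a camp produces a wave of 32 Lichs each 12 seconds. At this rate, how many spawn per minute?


Spawns per minute = count * (60 / interval)
= 32 * (60 / 12)
= 32 * 5.0
= 160.0

160.0 per minute


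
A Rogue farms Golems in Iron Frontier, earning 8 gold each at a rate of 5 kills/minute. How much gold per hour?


Gold per minute = 8 * 5 = 40
Gold per hour = 40 * 60 = 2400

2400 gold/hour


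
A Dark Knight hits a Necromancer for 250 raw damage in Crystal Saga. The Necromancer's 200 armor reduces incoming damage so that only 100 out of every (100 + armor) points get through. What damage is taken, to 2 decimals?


actual = 250 * 100 / (100 + 200)
= 250 * 100 / 300
= 25000 / 300
= 83.33

83.33 damage


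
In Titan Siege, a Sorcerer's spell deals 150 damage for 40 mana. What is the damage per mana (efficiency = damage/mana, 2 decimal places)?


Efficiency = damage / mana
= 150 / 40
= 3.75

3.75 dmg/mana


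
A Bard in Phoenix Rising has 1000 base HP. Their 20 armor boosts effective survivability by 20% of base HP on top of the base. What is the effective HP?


EHP = 1000 * (1 + 20/100)
= 1000 * (1 + 0.2)
= 1000 * 1.2
= 1200.0

1200.0 EHP


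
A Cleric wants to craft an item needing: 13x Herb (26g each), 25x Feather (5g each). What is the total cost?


Cost breakdown:
  Herb: 13 * 26 = 338
  Feather: 25 * 5 = 125
Total = 338 + 125 = 463

463 gold


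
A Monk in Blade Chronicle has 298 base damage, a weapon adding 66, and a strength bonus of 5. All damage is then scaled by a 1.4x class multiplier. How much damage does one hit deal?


Sum base + weapon + str = 298 + 66 + 5 = 369
Multiply by 1.4:
369 * 1.4 = 516.6

516.6 damage


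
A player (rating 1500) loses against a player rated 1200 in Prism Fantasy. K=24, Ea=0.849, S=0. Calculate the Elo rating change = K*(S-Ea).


Elo update: delta = K * (S - Ea), where S = 0 (loses)
S - Ea = 0 - 0.849 = -0.849
Rating change = 24 * -0.849
= -20.38

-20.38 rating points


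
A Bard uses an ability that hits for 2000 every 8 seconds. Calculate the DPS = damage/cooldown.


DPS = damage / cooldown
= 2000 / 8
= 250.00

250.00 DPS


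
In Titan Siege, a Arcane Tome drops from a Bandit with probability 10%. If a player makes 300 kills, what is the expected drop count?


Expected drops = kills * (drop_rate / 100)
= 300 * (10 / 100)
= 300 * 0.1
= 30.0

30.0 drops


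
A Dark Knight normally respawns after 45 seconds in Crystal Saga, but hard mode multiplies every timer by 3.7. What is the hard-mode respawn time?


Respawn time = base * multiplier
= 45 * 3.7
= 166.5 seconds

166.5 seconds


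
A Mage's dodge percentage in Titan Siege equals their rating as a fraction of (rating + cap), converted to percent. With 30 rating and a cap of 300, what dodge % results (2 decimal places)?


dodge% = 30 / (30 + 300) * 100
= 30 / 330 * 100
= 0.090909 * 100
= 9.09%

9.09%


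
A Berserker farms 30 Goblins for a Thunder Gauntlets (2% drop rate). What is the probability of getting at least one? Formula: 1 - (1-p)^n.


P(at least one) = 1 - P(none) = 1 - (1-p)^n
p = 2/100 = 0.02
1 - p = 0.98
(1 - p)^30 = 0.98^30 = 0.545484
P(at least one) = 1 - 0.545484 = 0.4545

0.4545


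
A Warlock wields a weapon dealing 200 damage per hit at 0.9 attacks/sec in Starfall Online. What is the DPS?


DPS = damage * attack_speed
= 200 * 0.9
= 180.0

180.0 DPS


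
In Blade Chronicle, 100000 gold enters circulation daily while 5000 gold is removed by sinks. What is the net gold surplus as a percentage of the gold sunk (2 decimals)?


Net gold = 100000 - 5000 = 95000
Inflation rate = net / sunk * 100 = 95000 / 5000 * 100
= 19.0 * 100
= 1900.00%

1900.00%


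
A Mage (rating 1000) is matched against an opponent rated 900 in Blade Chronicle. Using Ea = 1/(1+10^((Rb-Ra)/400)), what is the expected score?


Elo expected score: Ea = 1/(1 + 10^((Rb-Ra)/400))
Rb - Ra = 900 - 1000 = -100
(Rb-Ra)/400 = -100/400 = -0.25
10^-0.25 = 0.562341
Ea = 1/(1 + 0.562341) = 1/1.562341 = 0.6401

0.6401


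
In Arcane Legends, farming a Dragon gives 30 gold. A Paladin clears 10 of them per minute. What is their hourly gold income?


Gold per minute = 30 * 10 = 300
Gold per hour = 300 * 60 = 18000

18000 gold/hour


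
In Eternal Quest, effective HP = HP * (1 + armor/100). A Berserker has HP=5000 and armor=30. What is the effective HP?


EHP = 5000 * (1 + 30/100)
= 5000 * (1 + 0.3)
= 5000 * 1.3
= 6500.0

6500.0 EHP


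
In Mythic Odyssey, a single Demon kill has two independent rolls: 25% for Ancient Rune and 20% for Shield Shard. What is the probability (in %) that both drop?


For independent events, P(both) = P(A) * P(B)
= 25% * 20%
= 500 / 100 %
= 5.0%

5.0%


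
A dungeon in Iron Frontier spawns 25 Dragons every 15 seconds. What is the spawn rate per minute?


Spawns per minute = count * (60 / interval)
= 25 * (60 / 15)
= 25 * 4.0
= 100.0

100.0 per minute


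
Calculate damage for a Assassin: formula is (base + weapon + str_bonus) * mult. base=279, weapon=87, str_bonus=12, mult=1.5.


Sum base + weapon + str = 279 + 87 + 12 = 378
Multiply by 1.5:
378 * 1.5 = 567.0

567.0 damage


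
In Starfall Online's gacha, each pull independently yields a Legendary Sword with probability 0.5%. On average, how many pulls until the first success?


Expected pulls for a geometric distribution = 1/p = 100 / rate%
= 100 / 0.5
= 200.0

200.0 pulls


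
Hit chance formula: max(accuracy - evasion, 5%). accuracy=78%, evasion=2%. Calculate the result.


accuracy - evasion = 78 - 2 = 76
Apply floor: max(76, 5) = 76
Hit chance = 76%

76%


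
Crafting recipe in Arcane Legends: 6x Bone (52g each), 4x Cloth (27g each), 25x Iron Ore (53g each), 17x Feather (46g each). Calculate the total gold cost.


Cost breakdown:
  Bone: 6 * 52 = 312
  Cloth: 4 * 27 = 108
  Iron Ore: 25 * 53 = 1325
  Feather: 17 * 46 = 782
Total = 312 + 108 + 1325 + 782 = 2527

2527 gold


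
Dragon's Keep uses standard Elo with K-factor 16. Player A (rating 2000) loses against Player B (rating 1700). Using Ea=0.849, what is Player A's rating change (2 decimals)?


Elo update: delta = K * (S - Ea), where S = 0 (loses)
S - Ea = 0 - 0.849 = -0.849
Rating change = 16 * -0.849
= -13.58

-13.58 rating points


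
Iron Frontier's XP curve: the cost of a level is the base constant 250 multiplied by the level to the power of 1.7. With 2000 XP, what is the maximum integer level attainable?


XP = 250 * level^1.7, so level = (XP / 250)^(1/1.7)
= (2000 / 250)^(1/1.7)
= 8.0^0.5882
= 3.398
Floor: level = 3

level 3


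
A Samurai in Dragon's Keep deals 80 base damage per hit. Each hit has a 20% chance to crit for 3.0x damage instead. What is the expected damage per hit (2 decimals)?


E[dmg] = base * (1 + crit_chance * (crit_mult - 1))
cc as decimal = 20/100 = 0.2
cm - 1 = 3.0 - 1 = 2.0
Bonus factor = 0.2 * 2.0 = 0.4
Total multiplier = 1 + 0.4 = 1.4
Expected damage = 80 * 1.4 = 112.00

112.00 damage


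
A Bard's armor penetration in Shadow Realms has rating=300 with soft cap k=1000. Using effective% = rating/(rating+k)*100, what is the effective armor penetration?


effective% = rating / (rating + k) * 100
= 300 / (300 + 1000) * 100
= 300 / 1300 * 100
= 0.230769 * 100
= 23.08%

23.08%


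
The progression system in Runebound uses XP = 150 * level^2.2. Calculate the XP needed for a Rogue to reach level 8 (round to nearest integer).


XP = 150 * level^2.2
Substitute level = 8:
XP = 150 * 8^2.2
= 150 * 97.0059
= 14551

14551 XP


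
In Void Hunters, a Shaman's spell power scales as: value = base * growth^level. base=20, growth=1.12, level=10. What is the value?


value = base * growth^level
= 20 * 1.12^10
= 20 * 3.105848
= 62.12

62.12 spell power


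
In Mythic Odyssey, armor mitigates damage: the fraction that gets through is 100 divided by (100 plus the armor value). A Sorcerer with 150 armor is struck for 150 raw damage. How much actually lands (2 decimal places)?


actual = 150 * 100 / (100 + 150)
= 150 * 100 / 250
= 15000 / 250
= 60.00

60.00 damage


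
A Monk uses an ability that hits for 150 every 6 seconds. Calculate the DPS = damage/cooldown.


DPS = damage / cooldown
= 150 / 6
= 25.00

25.00 DPS


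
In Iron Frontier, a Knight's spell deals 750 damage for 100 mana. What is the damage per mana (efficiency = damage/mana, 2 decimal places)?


Efficiency = damage / mana
= 750 / 100
= 7.50

7.50 dmg/mana


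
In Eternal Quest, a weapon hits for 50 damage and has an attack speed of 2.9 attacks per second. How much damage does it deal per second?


DPS = damage * attack_speed
= 50 * 2.9
= 145.0

145.0 DPS


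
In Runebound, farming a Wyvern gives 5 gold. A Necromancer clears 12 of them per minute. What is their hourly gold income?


Gold per minute = 5 * 12 = 60
Gold per hour = 60 * 60 = 3600

3600 gold/hour


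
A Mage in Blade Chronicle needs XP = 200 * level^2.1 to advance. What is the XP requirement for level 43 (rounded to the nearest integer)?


XP = 200 * level^2.1
Substitute level = 43:
XP = 200 * 43^2.1
= 200 * 2693.294
= 538659

538659 XP


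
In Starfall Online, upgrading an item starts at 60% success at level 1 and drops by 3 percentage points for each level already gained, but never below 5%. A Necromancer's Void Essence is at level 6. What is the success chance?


raw_rate = 60 - 3 * (6 - 1)
= 60 - 3 * 5
= 60 - 15
= 45
Apply floor: max(45, 5) = 45%

45%


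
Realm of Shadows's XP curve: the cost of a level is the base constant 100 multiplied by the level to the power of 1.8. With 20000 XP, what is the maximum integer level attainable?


XP = 100 * level^1.8, so level = (XP / 100)^(1/1.8)
= (20000 / 100)^(1/1.8)
= 200.0^0.5556
= 18.9824
Floor: level = 18

level 18


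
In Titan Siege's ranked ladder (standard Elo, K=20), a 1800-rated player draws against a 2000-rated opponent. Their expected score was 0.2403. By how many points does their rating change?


Elo update: delta = K * (S - Ea), where S = 0.5 (draws)
S - Ea = 0.5 - 0.2403 = 0.2597
Rating change = 20 * 0.2597
= 5.19

5.19 rating points


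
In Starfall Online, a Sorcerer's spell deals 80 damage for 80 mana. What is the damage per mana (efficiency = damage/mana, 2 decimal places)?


Efficiency = damage / mana
= 80 / 80
= 1.00

1.00 dmg/mana


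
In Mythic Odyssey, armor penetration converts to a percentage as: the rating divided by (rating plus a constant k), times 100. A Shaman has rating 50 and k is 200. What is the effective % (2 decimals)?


effective% = rating / (rating + k) * 100
= 50 / (50 + 200) * 100
= 50 / 250 * 100
= 0.2 * 100
= 20.00%

20.00%


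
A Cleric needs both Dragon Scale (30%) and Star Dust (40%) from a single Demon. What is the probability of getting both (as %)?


For independent events, P(both) = P(A) * P(B)
= 30% * 40%
= 1200 / 100 %
= 12.0%

12.0%


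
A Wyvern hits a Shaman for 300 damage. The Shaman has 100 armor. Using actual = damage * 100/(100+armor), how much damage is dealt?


actual = 300 * 100 / (100 + 100)
= 300 * 100 / 200
= 30000 / 200
= 150.00

150.00 damage


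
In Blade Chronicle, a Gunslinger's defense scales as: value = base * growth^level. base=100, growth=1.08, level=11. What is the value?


value = base * growth^level
= 100 * 1.08^11
= 100 * 2.331639
= 233.16

233.16 defense


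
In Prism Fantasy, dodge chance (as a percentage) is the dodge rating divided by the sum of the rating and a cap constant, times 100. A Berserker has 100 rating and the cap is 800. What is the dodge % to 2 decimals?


dodge% = 100 / (100 + 800) * 100
= 100 / 900 * 100
= 0.111111 * 100
= 11.11%

11.11%


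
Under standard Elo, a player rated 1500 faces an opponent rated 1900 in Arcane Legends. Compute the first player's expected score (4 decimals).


Elo expected score: Ea = 1/(1 + 10^((Rb-Ra)/400))
Rb - Ra = 1900 - 1500 = 400
(Rb-Ra)/400 = 400/400 = 1.0
10^1.0 = 10.0
Ea = 1/(1 + 10.0) = 1/11.0 = 0.0909

0.0909


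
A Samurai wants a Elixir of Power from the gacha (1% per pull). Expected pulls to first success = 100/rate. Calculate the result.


Expected pulls for a geometric distribution = 1/p = 100 / rate%
= 100 / 1
= 100.0

100.0 pulls


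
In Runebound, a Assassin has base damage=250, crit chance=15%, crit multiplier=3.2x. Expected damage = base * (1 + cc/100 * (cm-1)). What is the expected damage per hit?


E[dmg] = base * (1 + crit_chance * (crit_mult - 1))
cc as decimal = 15/100 = 0.15
cm - 1 = 3.2 - 1 = 2.2
Bonus factor = 0.15 * 2.2 = 0.33
Total multiplier = 1 + 0.33 = 1.33
Expected damage = 250 * 1.33 = 332.50

332.50 damage


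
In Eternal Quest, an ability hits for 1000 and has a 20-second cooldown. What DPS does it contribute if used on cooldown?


DPS = damage / cooldown
= 1000 / 20
= 50.00

50.00 DPS


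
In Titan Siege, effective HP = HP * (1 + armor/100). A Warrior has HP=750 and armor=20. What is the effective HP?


EHP = 750 * (1 + 20/100)
= 750 * (1 + 0.2)
= 750 * 1.2
= 900.0

900.0 EHP


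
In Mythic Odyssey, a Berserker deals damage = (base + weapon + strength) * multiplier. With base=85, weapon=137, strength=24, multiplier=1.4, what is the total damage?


Sum base + weapon + str = 85 + 137 + 24 = 246
Multiply by 1.4:
246 * 1.4 = 344.4

344.4 damage


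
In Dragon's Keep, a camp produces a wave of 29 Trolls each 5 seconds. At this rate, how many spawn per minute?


Spawns per minute = count * (60 / interval)
= 29 * (60 / 5)
= 29 * 12.0
= 348.0

348.0 per minute


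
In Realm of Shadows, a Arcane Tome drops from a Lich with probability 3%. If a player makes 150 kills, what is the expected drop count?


Expected drops = kills * (drop_rate / 100)
= 150 * (3 / 100)
= 150 * 0.03
= 4.5

4.5 drops


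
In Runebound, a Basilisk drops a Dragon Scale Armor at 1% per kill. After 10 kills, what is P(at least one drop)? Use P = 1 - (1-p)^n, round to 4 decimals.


P(at least one) = 1 - P(none) = 1 - (1-p)^n
p = 1/100 = 0.01
1 - p = 0.99
(1 - p)^10 = 0.99^10 = 0.904382
P(at least one) = 1 - 0.904382 = 0.0956

0.0956


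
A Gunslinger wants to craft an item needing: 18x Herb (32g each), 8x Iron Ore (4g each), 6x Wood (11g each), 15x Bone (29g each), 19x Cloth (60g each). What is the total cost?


Cost breakdown:
  Herb: 18 * 32 = 576
  Iron Ore: 8 * 4 = 32
  Wood: 6 * 11 = 66
  Bone: 15 * 29 = 435
  Cloth: 19 * 60 = 1140
Total = 576 + 32 + 66 + 435 + 1140 = 2249

2249 gold


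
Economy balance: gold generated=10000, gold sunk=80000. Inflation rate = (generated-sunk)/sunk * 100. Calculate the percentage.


Net gold = 10000 - 80000 = -70000
Inflation rate = net / sunk * 100 = -70000 / 80000 * 100
= -0.875 * 100
= -87.50%

-87.50%


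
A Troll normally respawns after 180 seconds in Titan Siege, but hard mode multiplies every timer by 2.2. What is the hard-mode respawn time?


Respawn time = base * multiplier
= 180 * 2.2
= 396.0 seconds

396.0 seconds


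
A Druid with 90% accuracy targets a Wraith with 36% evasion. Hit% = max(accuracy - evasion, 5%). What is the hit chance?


accuracy - evasion = 90 - 36 = 54
Apply floor: max(54, 5) = 54
Hit chance = 54%

54%


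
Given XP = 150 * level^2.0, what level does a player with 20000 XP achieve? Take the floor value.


XP = 150 * level^2.0, so level = (XP / 150)^(1/2.0)
= (20000 / 150)^(1/2.0)
= 133.3333^0.5
= 11.547
Floor: level = 11

level 11


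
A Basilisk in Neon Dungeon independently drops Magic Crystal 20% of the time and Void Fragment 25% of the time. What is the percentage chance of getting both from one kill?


For independent events, P(both) = P(A) * P(B)
= 20% * 25%
= 500 / 100 %
= 5.0%

5.0%


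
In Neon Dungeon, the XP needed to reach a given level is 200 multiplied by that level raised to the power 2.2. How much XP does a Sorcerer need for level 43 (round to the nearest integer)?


XP = 200 * level^2.2
Substitute level = 43:
XP = 200 * 43^2.2
= 200 * 3923.1111
= 784622

784622 XP


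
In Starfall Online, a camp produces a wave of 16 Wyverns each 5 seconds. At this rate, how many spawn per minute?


Spawns per minute = count * (60 / interval)
= 16 * (60 / 5)
= 16 * 12.0
= 192.0

192.0 per minute


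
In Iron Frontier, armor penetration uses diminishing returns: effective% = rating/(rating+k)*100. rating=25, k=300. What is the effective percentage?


effective% = rating / (rating + k) * 100
= 25 / (25 + 300) * 100
= 25 / 325 * 100
= 0.076923 * 100
= 7.69%

7.69%


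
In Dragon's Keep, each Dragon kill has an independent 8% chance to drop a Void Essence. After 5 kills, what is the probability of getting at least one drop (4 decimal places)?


P(at least one) = 1 - P(none) = 1 - (1-p)^n
p = 8/100 = 0.08
1 - p = 0.92
(1 - p)^5 = 0.92^5 = 0.659082
P(at least one) = 1 - 0.659082 = 0.3409

0.3409


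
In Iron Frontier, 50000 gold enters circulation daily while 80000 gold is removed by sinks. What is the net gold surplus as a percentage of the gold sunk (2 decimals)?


Net gold = 50000 - 80000 = -30000
Inflation rate = net / sunk * 100 = -30000 / 80000 * 100
= -0.375 * 100
= -37.50%

-37.50%


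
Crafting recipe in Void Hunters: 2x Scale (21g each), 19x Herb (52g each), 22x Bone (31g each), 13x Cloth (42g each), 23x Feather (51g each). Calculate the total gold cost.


Cost breakdown:
  Scale: 2 * 21 = 42
  Herb: 19 * 52 = 988
  Bone: 22 * 31 = 682
  Cloth: 13 * 42 = 546
  Feather: 23 * 51 = 1173
Total = 42 + 988 + 682 + 546 + 1173 = 3431

3431 gold


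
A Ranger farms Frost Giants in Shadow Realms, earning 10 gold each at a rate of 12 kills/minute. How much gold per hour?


Gold per minute = 10 * 12 = 120
Gold per hour = 120 * 60 = 7200

7200 gold/hour


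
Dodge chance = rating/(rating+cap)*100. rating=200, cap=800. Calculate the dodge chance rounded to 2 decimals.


dodge% = 200 / (200 + 800) * 100
= 200 / 1000 * 100
= 0.2 * 100
= 20.00%

20.00%


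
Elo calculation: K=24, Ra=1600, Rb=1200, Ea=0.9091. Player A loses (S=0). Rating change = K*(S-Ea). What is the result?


Elo update: delta = K * (S - Ea), where S = 0 (loses)
S - Ea = 0 - 0.9091 = -0.9091
Rating change = 24 * -0.9091
= -21.82

-21.82 rating points


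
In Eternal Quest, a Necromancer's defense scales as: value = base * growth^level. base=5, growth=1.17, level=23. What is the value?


value = base * growth^level
= 5 * 1.17^23
= 5 * 37.006228
= 185.03

185.03 defense


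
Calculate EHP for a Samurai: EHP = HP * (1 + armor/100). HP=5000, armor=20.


EHP = 5000 * (1 + 20/100)
= 5000 * (1 + 0.2)
= 5000 * 1.2
= 6000.0

6000.0 EHP


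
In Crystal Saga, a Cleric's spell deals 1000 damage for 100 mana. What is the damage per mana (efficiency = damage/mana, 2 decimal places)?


Efficiency = damage / mana
= 1000 / 100
= 10.00

10.00 dmg/mana


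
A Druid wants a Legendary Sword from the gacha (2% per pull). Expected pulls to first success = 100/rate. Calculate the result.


Expected pulls for a geometric distribution = 1/p = 100 / rate%
= 100 / 2
= 50.0

50.0 pulls


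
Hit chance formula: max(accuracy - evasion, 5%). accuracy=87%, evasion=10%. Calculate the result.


accuracy - evasion = 87 - 10 = 77
Apply floor: max(77, 5) = 77
Hit chance = 77%

77%


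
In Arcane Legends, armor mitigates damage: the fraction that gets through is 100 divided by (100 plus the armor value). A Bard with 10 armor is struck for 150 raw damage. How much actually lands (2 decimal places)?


actual = 150 * 100 / (100 + 10)
= 150 * 100 / 110
= 15000 / 110
= 136.36

136.36 damage


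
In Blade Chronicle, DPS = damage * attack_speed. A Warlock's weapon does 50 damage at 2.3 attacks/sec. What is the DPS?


DPS = damage * attack_speed
= 50 * 2.3
= 115.0

115.0 DPS


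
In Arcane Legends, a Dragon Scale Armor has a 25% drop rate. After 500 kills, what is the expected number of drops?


Expected drops = kills * (drop_rate / 100)
= 500 * (25 / 100)
= 500 * 0.25
= 125.0

125.0 drops


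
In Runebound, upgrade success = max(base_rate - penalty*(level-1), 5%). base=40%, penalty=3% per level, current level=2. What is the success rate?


raw_rate = 40 - 3 * (2 - 1)
= 40 - 3 * 1
= 40 - 3
= 37
Apply floor: max(37, 5) = 37%

37%


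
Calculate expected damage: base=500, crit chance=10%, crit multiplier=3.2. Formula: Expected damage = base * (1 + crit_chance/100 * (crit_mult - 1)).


E[dmg] = base * (1 + crit_chance * (crit_mult - 1))
cc as decimal = 10/100 = 0.1
cm - 1 = 3.2 - 1 = 2.2
Bonus factor = 0.1 * 2.2 = 0.22
Total multiplier = 1 + 0.22 = 1.22
Expected damage = 500 * 1.22 = 610.00

610.00 damage


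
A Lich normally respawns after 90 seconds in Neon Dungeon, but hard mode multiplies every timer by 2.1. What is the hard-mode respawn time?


Respawn time = base * multiplier
= 90 * 2.1
= 189.0 seconds

189.0 seconds


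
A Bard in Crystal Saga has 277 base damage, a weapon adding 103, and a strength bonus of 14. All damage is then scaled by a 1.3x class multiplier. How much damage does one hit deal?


Sum base + weapon + str = 277 + 103 + 14 = 394
Multiply by 1.3:
394 * 1.3 = 512.2

512.2 damage


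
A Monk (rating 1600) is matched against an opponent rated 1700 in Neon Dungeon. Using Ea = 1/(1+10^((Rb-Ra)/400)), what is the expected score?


Elo expected score: Ea = 1/(1 + 10^((Rb-Ra)/400))
Rb - Ra = 1700 - 1600 = 100
(Rb-Ra)/400 = 100/400 = 0.25
10^0.25 = 1.778279
Ea = 1/(1 + 1.778279) = 1/2.778279 = 0.3599

0.3599


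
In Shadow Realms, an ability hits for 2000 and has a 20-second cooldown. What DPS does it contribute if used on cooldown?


DPS = damage / cooldown
= 2000 / 20
= 100.00

100.00 DPS


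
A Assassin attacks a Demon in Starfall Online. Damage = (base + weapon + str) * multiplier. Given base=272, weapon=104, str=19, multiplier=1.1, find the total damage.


Sum base + weapon + str = 272 + 104 + 19 = 395
Multiply by 1.1:
395 * 1.1 = 434.5

434.5 damage


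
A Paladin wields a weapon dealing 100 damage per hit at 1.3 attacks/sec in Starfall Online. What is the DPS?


DPS = damage * attack_speed
= 100 * 1.3
= 130.0

130.0 DPS


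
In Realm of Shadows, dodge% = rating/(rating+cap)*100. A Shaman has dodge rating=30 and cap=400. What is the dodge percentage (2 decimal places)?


dodge% = 30 / (30 + 400) * 100
= 30 / 430 * 100
= 0.069767 * 100
= 6.98%

6.98%


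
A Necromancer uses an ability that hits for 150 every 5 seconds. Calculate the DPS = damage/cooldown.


DPS = damage / cooldown
= 150 / 5
= 30.00

30.00 DPS


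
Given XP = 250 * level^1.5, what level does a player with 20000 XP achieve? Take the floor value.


XP = 250 * level^1.5, so level = (XP / 250)^(1/1.5)
= (20000 / 250)^(1/1.5)
= 80.0^0.6667
= 18.5664
Floor: level = 18

level 18


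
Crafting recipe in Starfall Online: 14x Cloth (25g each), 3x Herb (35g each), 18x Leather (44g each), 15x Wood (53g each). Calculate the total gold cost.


Cost breakdown:
  Cloth: 14 * 25 = 350
  Herb: 3 * 35 = 105
  Leather: 18 * 44 = 792
  Wood: 15 * 53 = 795
Total = 350 + 105 + 792 + 795 = 2042

2042 gold


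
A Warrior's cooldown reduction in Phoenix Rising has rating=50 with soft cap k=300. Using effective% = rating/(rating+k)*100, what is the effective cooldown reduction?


effective% = rating / (rating + k) * 100
= 50 / (50 + 300) * 100
= 50 / 350 * 100
= 0.142857 * 100
= 14.29%

14.29%


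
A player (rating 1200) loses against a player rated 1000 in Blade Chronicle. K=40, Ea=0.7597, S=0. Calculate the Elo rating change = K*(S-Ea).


Elo update: delta = K * (S - Ea), where S = 0 (loses)
S - Ea = 0 - 0.7597 = -0.7597
Rating change = 40 * -0.7597
= -30.39

-30.39 rating points


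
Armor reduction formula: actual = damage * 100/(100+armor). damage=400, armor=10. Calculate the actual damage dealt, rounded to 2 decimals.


actual = 400 * 100 / (100 + 10)
= 400 * 100 / 110
= 40000 / 110
= 363.64

363.64 damage


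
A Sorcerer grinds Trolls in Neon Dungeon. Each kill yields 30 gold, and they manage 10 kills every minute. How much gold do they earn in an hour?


Gold per minute = 30 * 10 = 300
Gold per hour = 300 * 60 = 18000

18000 gold/hour


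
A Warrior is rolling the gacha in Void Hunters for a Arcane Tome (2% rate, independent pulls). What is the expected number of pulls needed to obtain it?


Expected pulls for a geometric distribution = 1/p = 100 / rate%
= 100 / 2
= 50.0

50.0 pulls


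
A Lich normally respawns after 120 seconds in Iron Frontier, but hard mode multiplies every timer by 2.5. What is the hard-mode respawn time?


Respawn time = base * multiplier
= 120 * 2.5
= 300.0 seconds

300.0 seconds


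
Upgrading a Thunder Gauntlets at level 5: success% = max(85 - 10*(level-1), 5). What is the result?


raw_rate = 85 - 10 * (5 - 1)
= 85 - 10 * 4
= 85 - 40
= 45
Apply floor: max(45, 5) = 45%

45%


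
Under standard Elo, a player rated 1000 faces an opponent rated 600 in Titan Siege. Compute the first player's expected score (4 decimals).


Elo expected score: Ea = 1/(1 + 10^((Rb-Ra)/400))
Rb - Ra = 600 - 1000 = -400
(Rb-Ra)/400 = -400/400 = -1.0
10^-1.0 = 0.1
Ea = 1/(1 + 0.1) = 1/1.1 = 0.9091

0.9091


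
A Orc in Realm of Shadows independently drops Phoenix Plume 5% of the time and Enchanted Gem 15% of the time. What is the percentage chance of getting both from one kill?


For independent events, P(both) = P(A) * P(B)
= 5% * 15%
= 75 / 100 %
= 0.75%

0.75%


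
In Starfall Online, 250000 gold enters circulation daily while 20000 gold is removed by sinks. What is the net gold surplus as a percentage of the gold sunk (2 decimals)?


Net gold = 250000 - 20000 = 230000
Inflation rate = net / sunk * 100 = 230000 / 20000 * 100
= 11.5 * 100
= 1150.00%

1150.00%


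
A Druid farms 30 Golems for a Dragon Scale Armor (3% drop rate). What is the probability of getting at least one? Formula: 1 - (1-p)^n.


P(at least one) = 1 - P(none) = 1 - (1-p)^n
p = 3/100 = 0.03
1 - p = 0.97
(1 - p)^30 = 0.97^30 = 0.401007
P(at least one) = 1 - 0.401007 = 0.5990

0.5990


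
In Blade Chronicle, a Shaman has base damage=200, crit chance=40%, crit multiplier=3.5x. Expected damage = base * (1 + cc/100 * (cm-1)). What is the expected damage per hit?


E[dmg] = base * (1 + crit_chance * (crit_mult - 1))
cc as decimal = 40/100 = 0.4
cm - 1 = 3.5 - 1 = 2.5
Bonus factor = 0.4 * 2.5 = 1.0
Total multiplier = 1 + 1.0 = 2.0
Expected damage = 200 * 2.0 = 400.00

400.00 damage


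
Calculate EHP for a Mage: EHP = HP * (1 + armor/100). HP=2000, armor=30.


EHP = 2000 * (1 + 30/100)
= 2000 * (1 + 0.3)
= 2000 * 1.3
= 2600.0

2600.0 EHP


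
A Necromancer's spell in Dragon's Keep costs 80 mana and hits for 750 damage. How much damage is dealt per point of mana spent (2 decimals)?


Efficiency = damage / mana
= 750 / 80
= 9.38

9.38 dmg/mana


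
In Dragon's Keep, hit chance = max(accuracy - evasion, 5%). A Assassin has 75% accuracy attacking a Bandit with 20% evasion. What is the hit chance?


accuracy - evasion = 75 - 20 = 55
Apply floor: max(55, 5) = 55
Hit chance = 55%

55%


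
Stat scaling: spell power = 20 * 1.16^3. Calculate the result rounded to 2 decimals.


value = base * growth^level
= 20 * 1.16^3
= 20 * 1.560896
= 31.22

31.22 spell power


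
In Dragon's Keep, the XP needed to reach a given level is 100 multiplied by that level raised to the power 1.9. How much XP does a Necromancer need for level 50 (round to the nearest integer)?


XP = 100 * level^1.9
Substitute level = 50:
XP = 100 * 50^1.9
= 100 * 1690.6083
= 169061

169061 XP


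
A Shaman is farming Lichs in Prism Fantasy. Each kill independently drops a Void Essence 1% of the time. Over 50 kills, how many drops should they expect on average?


Expected drops = kills * (drop_rate / 100)
= 50 * (1 / 100)
= 50 * 0.01
= 0.5

0.5 drops


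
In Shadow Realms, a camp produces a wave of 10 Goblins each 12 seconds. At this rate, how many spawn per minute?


Spawns per minute = count * (60 / interval)
= 10 * (60 / 12)
= 10 * 5.0
= 50.0

50.0 per minute


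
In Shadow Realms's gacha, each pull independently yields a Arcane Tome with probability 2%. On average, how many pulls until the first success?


Expected pulls for a geometric distribution = 1/p = 100 / rate%
= 100 / 2
= 50.0

50.0 pulls


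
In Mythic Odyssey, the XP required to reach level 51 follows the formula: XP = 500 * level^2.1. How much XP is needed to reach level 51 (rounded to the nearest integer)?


XP = 500 * level^2.1
Substitute level = 51:
XP = 500 * 51^2.1
= 500 * 3853.8727
= 1926936

1926936 XP


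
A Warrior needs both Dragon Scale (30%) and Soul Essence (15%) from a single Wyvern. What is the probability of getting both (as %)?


For independent events, P(both) = P(A) * P(B)
= 30% * 15%
= 450 / 100 %
= 4.5%

4.5%


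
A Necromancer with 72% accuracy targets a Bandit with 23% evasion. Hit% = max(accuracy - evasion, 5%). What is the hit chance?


accuracy - evasion = 72 - 23 = 49
Apply floor: max(49, 5) = 49
Hit chance = 49%

49%


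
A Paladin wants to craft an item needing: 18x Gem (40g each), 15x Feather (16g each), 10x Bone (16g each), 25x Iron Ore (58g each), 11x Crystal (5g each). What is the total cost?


Cost breakdown:
  Gem: 18 * 40 = 720
  Feather: 15 * 16 = 240
  Bone: 10 * 16 = 160
  Iron Ore: 25 * 58 = 1450
  Crystal: 11 * 5 = 55
Total = 720 + 240 + 160 + 1450 + 55 = 2625

2625 gold


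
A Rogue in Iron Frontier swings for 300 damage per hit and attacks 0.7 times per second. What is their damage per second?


DPS = damage * attack_speed
= 300 * 0.7
= 210.0

210.0 DPS


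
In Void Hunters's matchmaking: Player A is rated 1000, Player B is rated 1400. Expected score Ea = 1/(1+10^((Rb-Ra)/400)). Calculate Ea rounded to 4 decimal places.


Elo expected score: Ea = 1/(1 + 10^((Rb-Ra)/400))
Rb - Ra = 1400 - 1000 = 400
(Rb-Ra)/400 = 400/400 = 1.0
10^1.0 = 10.0
Ea = 1/(1 + 10.0) = 1/11.0 = 0.0909

0.0909


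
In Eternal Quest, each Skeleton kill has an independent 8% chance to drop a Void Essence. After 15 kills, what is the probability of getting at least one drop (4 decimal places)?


P(at least one) = 1 - P(none) = 1 - (1-p)^n
p = 8/100 = 0.08
1 - p = 0.92
(1 - p)^15 = 0.92^15 = 0.286297
P(at least one) = 1 - 0.286297 = 0.7137

0.7137


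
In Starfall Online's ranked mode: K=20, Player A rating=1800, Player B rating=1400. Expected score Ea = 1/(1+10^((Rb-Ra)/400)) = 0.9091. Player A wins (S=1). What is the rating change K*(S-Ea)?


Elo update: delta = K * (S - Ea), where S = 1 (wins)
S - Ea = 1 - 0.9091 = 0.0909
Rating change = 20 * 0.0909
= 1.82

1.82 rating points


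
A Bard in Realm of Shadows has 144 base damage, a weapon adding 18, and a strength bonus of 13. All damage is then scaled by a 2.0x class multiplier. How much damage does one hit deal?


Sum base + weapon + str = 144 + 18 + 13 = 175
Multiply by 2.0:
175 * 2.0 = 350.0

350.0 damage


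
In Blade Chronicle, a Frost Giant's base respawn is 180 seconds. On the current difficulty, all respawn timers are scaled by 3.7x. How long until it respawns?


Respawn time = base * multiplier
= 180 * 3.7
= 666.0 seconds

666.0 seconds


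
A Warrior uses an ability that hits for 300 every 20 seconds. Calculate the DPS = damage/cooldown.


DPS = damage / cooldown
= 300 / 20
= 15.00

15.00 DPS


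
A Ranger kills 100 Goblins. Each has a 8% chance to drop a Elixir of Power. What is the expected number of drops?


Expected drops = kills * (drop_rate / 100)
= 100 * (8 / 100)
= 100 * 0.08
= 8.0

8.0 drops


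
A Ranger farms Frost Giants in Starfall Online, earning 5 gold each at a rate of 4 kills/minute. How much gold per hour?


Gold per minute = 5 * 4 = 20
Gold per hour = 20 * 60 = 1200

1200 gold/hour


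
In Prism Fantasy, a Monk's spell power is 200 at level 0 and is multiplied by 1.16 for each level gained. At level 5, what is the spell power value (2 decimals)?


value = base * growth^level
= 200 * 1.16^5
= 200 * 2.100342
= 420.07

420.07 spell power


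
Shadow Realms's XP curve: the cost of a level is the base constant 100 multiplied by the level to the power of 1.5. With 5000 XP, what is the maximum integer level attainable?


XP = 100 * level^1.5, so level = (XP / 100)^(1/1.5)
= (5000 / 100)^(1/1.5)
= 50.0^0.6667
= 13.5721
Floor: level = 13

level 13


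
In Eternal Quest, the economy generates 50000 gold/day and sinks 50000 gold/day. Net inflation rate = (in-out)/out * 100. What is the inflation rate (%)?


Net gold = 50000 - 50000 = 0
Inflation rate = net / sunk * 100 = 0 / 50000 * 100
= 0.0 * 100
= 0.00%

0.00%


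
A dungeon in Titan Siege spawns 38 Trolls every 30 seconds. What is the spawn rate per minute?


Spawns per minute = count * (60 / interval)
= 38 * (60 / 30)
= 38 * 2.0
= 76.0

76.0 per minute


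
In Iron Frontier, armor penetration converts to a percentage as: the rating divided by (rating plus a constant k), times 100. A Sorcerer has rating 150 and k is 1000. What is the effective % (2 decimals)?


effective% = rating / (rating + k) * 100
= 150 / (150 + 1000) * 100
= 150 / 1150 * 100
= 0.130435 * 100
= 13.04%

13.04%


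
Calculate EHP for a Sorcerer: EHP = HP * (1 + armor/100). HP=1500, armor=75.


EHP = 1500 * (1 + 75/100)
= 1500 * (1 + 0.75)
= 1500 * 1.75
= 2625.0

2625.0 EHP
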